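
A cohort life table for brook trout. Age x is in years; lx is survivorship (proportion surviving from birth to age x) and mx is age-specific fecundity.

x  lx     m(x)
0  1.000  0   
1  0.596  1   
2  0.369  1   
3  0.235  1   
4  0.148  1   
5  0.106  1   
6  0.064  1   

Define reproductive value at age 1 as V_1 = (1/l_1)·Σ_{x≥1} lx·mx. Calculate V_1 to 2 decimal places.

lx·mx for x ≥ 1: 0.596, 0.369, 0.235, 0.148, 0.106, 0.064 → sum = 1.518
V_1 = 1.518 / l_1 = 1.518 / 0.596 = 2.54698… → 2.55

2.55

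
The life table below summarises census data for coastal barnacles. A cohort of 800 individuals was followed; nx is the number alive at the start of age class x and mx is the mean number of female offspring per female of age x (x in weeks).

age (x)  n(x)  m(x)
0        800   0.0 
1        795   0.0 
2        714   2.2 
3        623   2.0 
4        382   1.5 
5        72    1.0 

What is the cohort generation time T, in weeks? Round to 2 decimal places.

2.75

lx = nx/n0 = nx/800: 1, 0.99375, 0.8925, 0.77875, 0.4775, 0.09
lx·mx: 0, 0, 1.9635, 1.5575, 0.71625, 0.09 → R0 = 4.32725
x·lx·mx: 0, 0, 3.927, 4.6725, 2.865, 0.45 → Σ = 11.9145
T = 11.9145 / 4.32725 = 2.753365… → 2.75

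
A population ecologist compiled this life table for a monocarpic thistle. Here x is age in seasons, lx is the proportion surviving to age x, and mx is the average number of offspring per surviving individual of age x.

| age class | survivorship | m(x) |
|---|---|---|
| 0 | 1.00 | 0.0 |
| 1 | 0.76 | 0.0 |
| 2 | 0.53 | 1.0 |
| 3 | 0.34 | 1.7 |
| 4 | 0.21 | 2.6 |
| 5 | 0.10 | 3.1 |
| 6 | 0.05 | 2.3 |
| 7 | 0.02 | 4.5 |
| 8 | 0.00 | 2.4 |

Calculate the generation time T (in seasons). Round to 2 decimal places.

lx·mx: 0, 0, 0.53, 0.578, 0.546, 0.31, 0.115, 0.09, 0 → R0 = 2.169
x·lx·mx: 0, 0, 1.06, 1.734, 2.184, 1.55, 0.69, 0.63, 0 → Σ = 7.848
T = 7.848 / 2.169 = 3.618257… → 3.62

3.62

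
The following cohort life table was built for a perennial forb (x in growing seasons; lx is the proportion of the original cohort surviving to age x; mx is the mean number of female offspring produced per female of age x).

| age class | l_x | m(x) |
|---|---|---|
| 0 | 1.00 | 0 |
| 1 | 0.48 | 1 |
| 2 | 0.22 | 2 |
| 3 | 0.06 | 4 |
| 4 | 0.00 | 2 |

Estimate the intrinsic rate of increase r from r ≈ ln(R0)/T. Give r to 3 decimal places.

R0 = Σ lx·mx = 0 + 0.48 + 0.44 + 0.24 + 0 = 1.16
Σ x·lx·mx = 2.08; T = 2.08/1.16 = 1.7931…
r ≈ ln(R0)/T = ln(1.16)/1.7931… = 0.08277… → 0.083

0.083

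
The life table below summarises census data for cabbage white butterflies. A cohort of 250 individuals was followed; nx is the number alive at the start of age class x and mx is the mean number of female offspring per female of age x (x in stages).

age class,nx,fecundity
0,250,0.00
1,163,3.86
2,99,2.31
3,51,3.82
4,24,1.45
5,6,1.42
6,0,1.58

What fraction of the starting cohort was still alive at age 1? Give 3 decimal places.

0.652

l_1 = n_1/n_0 = 163/250 = 0.652 → 0.652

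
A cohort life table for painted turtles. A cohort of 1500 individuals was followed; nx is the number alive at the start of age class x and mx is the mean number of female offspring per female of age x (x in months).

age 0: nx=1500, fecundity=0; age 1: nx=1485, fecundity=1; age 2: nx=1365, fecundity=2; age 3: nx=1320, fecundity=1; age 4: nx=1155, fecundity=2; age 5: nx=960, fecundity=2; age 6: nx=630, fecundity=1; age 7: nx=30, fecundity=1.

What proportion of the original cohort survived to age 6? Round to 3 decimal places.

l_6 = n_6/n_0 = 630/1500 = 0.42 → 0.420

0.420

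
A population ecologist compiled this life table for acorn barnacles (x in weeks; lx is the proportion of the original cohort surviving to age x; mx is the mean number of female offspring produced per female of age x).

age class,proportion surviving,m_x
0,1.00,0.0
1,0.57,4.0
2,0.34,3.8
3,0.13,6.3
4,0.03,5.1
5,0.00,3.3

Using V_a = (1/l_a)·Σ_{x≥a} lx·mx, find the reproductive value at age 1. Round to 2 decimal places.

lx·mx for x ≥ 1: 2.28, 1.292, 0.819, 0.153, 0 → sum = 4.544
V_1 = 4.544 / l_1 = 4.544 / 0.57 = 7.97193… → 7.97

7.97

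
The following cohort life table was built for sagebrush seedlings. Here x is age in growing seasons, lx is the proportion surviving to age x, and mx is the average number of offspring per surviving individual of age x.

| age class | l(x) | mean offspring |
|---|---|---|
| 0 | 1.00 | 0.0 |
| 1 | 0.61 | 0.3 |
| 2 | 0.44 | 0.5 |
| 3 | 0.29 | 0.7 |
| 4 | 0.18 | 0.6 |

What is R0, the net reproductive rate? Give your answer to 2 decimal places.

0.71

lx·mx by age: 0, 0.183, 0.22, 0.203, 0.108
R0 = Σ lx·mx = 0.714 → 0.71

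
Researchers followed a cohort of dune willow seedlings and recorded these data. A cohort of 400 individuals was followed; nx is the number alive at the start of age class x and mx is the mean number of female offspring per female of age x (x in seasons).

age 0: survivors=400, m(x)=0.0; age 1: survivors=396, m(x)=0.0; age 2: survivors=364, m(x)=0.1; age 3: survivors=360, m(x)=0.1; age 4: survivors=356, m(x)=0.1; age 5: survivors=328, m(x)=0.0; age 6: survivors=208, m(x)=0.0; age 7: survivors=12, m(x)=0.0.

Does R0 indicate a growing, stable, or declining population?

lx = nx/n0 = nx/400: 1, 0.99, 0.91, 0.9, 0.89, 0.82, 0.52, 0.03
R0 = Σ lx·mx = 0 + 0 + 0.091 + 0.09 + 0.089 + 0 + 0 + 0 = 0.27
R0 < 1, so the population is declining.

declining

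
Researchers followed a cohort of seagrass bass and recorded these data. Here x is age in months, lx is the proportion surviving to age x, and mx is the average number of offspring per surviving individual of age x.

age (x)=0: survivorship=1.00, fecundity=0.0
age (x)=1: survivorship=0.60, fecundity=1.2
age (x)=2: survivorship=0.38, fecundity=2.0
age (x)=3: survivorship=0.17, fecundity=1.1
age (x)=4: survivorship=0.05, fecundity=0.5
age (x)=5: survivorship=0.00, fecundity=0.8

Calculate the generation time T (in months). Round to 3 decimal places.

1.715

lx·mx: 0, 0.72, 0.76, 0.187, 0.025, 0 → R0 = 1.692
x·lx·mx: 0, 0.72, 1.52, 0.561, 0.1, 0 → Σ = 2.901
T = 2.901 / 1.692 = 1.714539… → 1.715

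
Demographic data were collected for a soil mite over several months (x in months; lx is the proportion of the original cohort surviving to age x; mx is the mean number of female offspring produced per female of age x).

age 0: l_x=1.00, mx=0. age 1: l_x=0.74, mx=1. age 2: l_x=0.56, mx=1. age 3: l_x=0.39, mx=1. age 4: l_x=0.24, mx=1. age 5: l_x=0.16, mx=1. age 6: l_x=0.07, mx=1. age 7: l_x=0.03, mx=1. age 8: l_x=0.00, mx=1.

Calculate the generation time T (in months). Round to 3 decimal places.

lx·mx: 0, 0.74, 0.56, 0.39, 0.24, 0.16, 0.07, 0.03, 0 → R0 = 2.19
x·lx·mx: 0, 0.74, 1.12, 1.17, 0.96, 0.8, 0.42, 0.21, 0 → Σ = 5.42
T = 5.42 / 2.19 = 2.474886… → 2.475

2.475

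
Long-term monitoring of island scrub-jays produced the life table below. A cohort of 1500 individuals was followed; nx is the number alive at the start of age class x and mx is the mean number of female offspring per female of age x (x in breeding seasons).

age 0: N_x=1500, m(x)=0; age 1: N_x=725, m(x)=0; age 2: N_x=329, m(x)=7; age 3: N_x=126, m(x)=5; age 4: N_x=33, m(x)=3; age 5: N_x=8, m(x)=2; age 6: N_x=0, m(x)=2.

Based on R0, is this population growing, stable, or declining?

lx = nx/n0 = nx/1500: 1, 0.48333…, 0.21933…, 0.084, 0.022, 0.00533…, 0
R0 = Σ lx·mx = 0 + 0 + 1.535333… + 0.42 + 0.066 + 0.010667… + 0 = 2.032…
R0 > 1, so the population is growing.

growing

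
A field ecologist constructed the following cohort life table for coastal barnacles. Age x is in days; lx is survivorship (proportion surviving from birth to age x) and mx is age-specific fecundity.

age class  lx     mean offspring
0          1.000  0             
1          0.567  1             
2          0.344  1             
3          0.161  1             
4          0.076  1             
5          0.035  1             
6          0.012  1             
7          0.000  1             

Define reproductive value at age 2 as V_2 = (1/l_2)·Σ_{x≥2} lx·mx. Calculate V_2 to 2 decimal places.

1.83

lx·mx for x ≥ 2: 0.344, 0.161, 0.076, 0.035, 0.012, 0 → sum = 0.628
V_2 = 0.628 / l_2 = 0.628 / 0.344 = 1.825581… → 1.83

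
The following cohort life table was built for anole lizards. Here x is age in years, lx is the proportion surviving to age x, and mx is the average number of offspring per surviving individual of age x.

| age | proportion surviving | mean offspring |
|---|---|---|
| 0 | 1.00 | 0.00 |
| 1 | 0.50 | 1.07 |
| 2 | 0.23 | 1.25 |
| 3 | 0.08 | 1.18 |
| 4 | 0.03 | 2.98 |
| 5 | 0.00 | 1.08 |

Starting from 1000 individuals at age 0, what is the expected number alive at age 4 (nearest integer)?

Expected survivors = N0 · l_4 = 1000 × 0.03 = 30 → 30

30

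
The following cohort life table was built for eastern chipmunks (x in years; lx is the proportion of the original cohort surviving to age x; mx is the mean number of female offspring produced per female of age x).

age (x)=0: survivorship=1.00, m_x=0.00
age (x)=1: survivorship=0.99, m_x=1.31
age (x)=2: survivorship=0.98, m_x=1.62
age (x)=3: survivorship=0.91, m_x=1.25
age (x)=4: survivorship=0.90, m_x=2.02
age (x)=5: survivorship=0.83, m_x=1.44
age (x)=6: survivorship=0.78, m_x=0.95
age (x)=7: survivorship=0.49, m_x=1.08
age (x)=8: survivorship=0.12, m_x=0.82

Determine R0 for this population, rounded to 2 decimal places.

8.40

lx·mx by age: 0, 1.2969, 1.5876, 1.1375, 1.818, 1.1952, 0.741, 0.5292, 0.0984
R0 = Σ lx·mx = 8.4038 → 8.40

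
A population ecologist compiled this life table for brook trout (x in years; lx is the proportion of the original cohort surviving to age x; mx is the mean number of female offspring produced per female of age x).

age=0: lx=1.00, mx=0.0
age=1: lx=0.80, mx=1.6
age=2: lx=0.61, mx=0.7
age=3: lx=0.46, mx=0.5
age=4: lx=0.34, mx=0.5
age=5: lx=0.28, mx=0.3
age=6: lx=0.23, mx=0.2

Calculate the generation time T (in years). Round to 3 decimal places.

lx·mx: 0, 1.28, 0.427, 0.23, 0.17, 0.084, 0.046 → R0 = 2.237
x·lx·mx: 0, 1.28, 0.854, 0.69, 0.68, 0.42, 0.276 → Σ = 4.2
T = 4.2 / 2.237 = 1.877515… → 1.878

1.878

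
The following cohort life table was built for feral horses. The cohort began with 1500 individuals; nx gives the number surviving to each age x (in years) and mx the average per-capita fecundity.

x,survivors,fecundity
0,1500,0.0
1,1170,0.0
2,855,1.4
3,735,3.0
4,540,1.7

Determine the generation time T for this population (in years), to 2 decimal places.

2.94

lx = nx/n0 = nx/1500: 1, 0.78, 0.57, 0.49, 0.36
lx·mx: 0, 0, 0.798, 1.47, 0.612 → R0 = 2.88
x·lx·mx: 0, 0, 1.596, 4.41, 2.448 → Σ = 8.454
T = 8.454 / 2.88 = 2.935417… → 2.94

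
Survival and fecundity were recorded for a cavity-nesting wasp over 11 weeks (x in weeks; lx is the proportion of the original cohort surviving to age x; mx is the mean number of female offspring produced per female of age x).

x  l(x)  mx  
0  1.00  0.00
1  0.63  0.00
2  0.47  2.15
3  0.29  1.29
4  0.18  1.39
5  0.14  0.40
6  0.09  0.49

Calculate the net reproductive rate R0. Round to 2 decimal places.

1.73

lx·mx by age: 0, 0, 1.0105, 0.3741, 0.2502, 0.056, 0.0441
R0 = Σ lx·mx = 1.7349 → 1.73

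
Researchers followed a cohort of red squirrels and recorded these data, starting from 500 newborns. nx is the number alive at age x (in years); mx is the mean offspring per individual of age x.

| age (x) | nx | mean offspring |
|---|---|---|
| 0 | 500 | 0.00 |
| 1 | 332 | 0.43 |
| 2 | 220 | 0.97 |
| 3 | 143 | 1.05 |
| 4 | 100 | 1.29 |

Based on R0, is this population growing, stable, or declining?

lx = nx/n0 = nx/500: 1, 0.664, 0.44, 0.286, 0.2
R0 = Σ lx·mx = 0 + 0.28552 + 0.4268 + 0.3003 + 0.258 = 1.27062
R0 > 1, so the population is growing.

growing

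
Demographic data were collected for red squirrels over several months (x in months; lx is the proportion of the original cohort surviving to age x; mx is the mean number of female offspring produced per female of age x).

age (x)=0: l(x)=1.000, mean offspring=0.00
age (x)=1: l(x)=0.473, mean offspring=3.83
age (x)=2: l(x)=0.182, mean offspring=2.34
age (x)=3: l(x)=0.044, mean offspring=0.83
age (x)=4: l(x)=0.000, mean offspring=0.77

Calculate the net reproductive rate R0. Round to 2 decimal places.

2.27

lx·mx by age: 0, 1.81159, 0.42588, 0.03652, 0
R0 = Σ lx·mx = 2.27399 → 2.27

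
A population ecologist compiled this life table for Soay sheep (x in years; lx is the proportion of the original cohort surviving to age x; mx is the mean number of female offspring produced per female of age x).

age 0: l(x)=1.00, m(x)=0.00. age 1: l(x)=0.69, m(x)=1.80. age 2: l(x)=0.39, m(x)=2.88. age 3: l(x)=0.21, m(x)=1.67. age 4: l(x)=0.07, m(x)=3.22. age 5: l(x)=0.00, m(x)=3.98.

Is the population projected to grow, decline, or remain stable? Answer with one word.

growing

R0 = Σ lx·mx = 0 + 1.242 + 1.1232 + 0.3507 + 0.2254 + 0 = 2.9413
R0 > 1, so the population is growing.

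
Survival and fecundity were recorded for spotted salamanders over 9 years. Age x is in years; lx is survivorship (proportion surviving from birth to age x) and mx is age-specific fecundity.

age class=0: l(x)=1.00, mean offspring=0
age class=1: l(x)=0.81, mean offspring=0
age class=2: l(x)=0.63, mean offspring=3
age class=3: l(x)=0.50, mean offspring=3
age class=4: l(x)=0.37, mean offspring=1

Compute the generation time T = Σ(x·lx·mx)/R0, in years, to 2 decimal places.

2.60

lx·mx: 0, 0, 1.89, 1.5, 0.37 → R0 = 3.76
x·lx·mx: 0, 0, 3.78, 4.5, 1.48 → Σ = 9.76
T = 9.76 / 3.76 = 2.595745… → 2.60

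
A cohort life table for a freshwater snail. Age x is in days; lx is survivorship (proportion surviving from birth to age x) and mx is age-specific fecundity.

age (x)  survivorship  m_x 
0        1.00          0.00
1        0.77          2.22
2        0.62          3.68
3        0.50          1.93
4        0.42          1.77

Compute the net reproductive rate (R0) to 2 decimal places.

lx·mx by age: 0, 1.7094, 2.2816, 0.965, 0.7434
R0 = Σ lx·mx = 5.6994 → 5.70

5.70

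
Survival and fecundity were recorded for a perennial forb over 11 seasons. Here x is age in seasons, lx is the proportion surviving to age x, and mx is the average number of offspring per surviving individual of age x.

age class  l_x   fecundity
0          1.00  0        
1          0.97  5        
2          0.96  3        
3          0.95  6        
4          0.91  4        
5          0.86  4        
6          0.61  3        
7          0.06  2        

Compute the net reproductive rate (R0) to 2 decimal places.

22.46

lx·mx by age: 0, 4.85, 2.88, 5.7, 3.64, 3.44, 1.83, 0.12
R0 = Σ lx·mx = 22.46 → 22.46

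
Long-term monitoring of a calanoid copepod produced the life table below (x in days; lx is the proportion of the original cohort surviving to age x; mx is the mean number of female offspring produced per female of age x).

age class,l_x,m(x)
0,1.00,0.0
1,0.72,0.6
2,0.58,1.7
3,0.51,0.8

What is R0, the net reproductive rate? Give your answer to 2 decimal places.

lx·mx by age: 0, 0.432, 0.986, 0.408
R0 = Σ lx·mx = 1.826 → 1.83

1.83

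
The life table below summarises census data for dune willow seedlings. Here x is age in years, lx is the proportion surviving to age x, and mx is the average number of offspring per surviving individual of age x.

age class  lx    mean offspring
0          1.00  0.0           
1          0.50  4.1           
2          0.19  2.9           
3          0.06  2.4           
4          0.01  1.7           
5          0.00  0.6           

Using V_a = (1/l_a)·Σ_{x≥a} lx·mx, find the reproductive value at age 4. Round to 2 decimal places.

lx·mx for x ≥ 4: 0.017, 0 → sum = 0.017
V_4 = 0.017 / l_4 = 0.017 / 0.01 = 1.7 → 1.70

1.70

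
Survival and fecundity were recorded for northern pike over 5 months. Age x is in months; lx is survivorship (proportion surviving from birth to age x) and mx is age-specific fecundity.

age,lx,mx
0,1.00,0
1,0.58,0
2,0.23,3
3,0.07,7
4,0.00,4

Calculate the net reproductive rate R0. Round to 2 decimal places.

lx·mx by age: 0, 0, 0.69, 0.49, 0
R0 = Σ lx·mx = 1.18 → 1.18

1.18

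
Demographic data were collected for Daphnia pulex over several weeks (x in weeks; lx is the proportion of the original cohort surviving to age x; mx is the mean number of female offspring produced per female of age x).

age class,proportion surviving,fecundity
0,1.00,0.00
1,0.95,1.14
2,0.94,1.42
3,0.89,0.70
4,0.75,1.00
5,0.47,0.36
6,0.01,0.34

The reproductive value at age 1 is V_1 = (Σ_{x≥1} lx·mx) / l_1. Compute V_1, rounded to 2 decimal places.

lx·mx for x ≥ 1: 1.083, 1.3348, 0.623, 0.75, 0.1692, 0.0034 → sum = 3.9634
V_1 = 3.9634 / l_1 = 3.9634 / 0.95 = 4.172 → 4.17

4.17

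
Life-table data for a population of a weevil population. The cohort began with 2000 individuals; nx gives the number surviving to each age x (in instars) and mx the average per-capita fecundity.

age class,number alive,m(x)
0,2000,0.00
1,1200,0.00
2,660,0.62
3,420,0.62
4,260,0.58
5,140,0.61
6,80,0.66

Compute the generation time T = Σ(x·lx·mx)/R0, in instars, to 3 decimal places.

lx = nx/n0 = nx/2000: 1, 0.6, 0.33, 0.21, 0.13, 0.07, 0.04
lx·mx: 0, 0, 0.2046, 0.1302, 0.0754, 0.0427, 0.0264 → R0 = 0.4793
x·lx·mx: 0, 0, 0.4092, 0.3906, 0.3016, 0.2135, 0.1584 → Σ = 1.4733
T = 1.4733 / 0.4793 = 3.073858… → 3.074

3.074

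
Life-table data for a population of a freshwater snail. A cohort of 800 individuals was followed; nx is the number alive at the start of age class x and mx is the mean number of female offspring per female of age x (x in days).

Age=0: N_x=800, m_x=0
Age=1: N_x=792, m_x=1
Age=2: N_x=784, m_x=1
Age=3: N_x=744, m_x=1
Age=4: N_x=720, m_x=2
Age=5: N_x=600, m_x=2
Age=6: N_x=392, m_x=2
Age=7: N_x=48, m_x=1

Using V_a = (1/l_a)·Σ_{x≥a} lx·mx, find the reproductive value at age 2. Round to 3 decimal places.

6.378

lx = nx/n0 = nx/800: 1, 0.99, 0.98, 0.93, 0.9, 0.75, 0.49, 0.06
lx·mx for x ≥ 2: 0.98, 0.93, 1.8, 1.5, 0.98, 0.06 → sum = 6.25
V_2 = 6.25 / l_2 = 6.25 / 0.98 = 6.377551… → 6.378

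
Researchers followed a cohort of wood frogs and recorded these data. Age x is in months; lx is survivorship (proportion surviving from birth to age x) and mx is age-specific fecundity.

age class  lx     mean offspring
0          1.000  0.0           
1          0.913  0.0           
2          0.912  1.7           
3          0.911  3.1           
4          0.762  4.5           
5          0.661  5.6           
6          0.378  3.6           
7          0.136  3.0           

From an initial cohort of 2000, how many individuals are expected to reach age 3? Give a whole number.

1822

Expected survivors = N0 · l_3 = 2000 × 0.911 = 1822 → 1822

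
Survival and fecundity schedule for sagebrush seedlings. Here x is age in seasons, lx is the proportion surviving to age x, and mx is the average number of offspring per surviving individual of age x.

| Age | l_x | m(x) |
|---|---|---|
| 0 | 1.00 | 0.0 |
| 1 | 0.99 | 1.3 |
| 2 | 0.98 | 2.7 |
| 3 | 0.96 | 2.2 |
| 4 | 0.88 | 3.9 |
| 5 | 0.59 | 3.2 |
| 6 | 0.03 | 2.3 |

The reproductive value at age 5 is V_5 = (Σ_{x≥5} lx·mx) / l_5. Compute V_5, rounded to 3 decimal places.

3.317

lx·mx for x ≥ 5: 1.888, 0.069 → sum = 1.957
V_5 = 1.957 / l_5 = 1.957 / 0.59 = 3.316949… → 3.317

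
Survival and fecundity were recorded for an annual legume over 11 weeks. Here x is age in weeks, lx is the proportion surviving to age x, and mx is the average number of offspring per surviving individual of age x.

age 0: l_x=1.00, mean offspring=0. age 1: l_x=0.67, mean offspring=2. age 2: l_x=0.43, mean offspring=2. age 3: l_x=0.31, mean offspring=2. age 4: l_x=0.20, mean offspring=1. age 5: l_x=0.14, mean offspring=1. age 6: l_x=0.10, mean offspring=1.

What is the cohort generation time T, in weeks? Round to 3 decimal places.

2.153

lx·mx: 0, 1.34, 0.86, 0.62, 0.2, 0.14, 0.1 → R0 = 3.26
x·lx·mx: 0, 1.34, 1.72, 1.86, 0.8, 0.7, 0.6 → Σ = 7.02
T = 7.02 / 3.26 = 2.153374… → 2.153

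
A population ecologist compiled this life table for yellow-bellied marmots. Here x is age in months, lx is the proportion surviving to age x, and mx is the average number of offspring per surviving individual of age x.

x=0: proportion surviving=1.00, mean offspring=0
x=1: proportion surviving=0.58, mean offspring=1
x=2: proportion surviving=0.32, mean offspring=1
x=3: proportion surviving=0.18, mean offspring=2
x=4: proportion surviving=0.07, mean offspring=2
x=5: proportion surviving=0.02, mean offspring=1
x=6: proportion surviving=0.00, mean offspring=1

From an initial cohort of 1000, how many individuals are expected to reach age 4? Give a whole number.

70

Expected survivors = N0 · l_4 = 1000 × 0.07 = 70 → 70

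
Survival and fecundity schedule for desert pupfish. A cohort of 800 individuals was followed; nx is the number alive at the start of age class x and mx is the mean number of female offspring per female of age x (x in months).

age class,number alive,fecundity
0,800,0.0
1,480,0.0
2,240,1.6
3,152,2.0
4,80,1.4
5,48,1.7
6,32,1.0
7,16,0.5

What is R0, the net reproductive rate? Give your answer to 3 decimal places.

1.152

lx = nx/n0 = nx/800: 1, 0.6, 0.3, 0.19, 0.1, 0.06, 0.04, 0.02
lx·mx by age: 0, 0, 0.48, 0.38, 0.14, 0.102, 0.04, 0.01
R0 = Σ lx·mx = 1.152 → 1.152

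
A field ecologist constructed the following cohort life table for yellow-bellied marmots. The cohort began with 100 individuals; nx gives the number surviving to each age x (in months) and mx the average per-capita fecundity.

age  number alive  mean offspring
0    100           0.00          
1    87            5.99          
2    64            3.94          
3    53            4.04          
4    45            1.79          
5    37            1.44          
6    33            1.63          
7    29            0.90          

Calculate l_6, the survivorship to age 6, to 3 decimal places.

0.330

l_6 = n_6/n_0 = 33/100 = 0.33 → 0.330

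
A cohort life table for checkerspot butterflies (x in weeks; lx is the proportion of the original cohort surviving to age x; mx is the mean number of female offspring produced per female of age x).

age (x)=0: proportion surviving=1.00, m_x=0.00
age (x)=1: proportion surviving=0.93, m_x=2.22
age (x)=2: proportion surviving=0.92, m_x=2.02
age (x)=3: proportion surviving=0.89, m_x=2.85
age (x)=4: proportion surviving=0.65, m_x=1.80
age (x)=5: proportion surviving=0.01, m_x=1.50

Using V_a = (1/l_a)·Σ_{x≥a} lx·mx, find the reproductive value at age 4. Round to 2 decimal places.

lx·mx for x ≥ 4: 1.17, 0.015 → sum = 1.185
V_4 = 1.185 / l_4 = 1.185 / 0.65 = 1.823077… → 1.82

1.82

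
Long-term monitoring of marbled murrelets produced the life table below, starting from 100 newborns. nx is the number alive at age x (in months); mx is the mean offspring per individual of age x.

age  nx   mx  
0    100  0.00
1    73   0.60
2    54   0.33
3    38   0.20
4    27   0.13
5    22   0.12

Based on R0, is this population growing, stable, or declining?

declining

lx = nx/n0 = nx/100: 1, 0.73, 0.54, 0.38, 0.27, 0.22
R0 = Σ lx·mx = 0 + 0.438 + 0.1782 + 0.076 + 0.0351 + 0.0264 = 0.7537
R0 < 1, so the population is declining.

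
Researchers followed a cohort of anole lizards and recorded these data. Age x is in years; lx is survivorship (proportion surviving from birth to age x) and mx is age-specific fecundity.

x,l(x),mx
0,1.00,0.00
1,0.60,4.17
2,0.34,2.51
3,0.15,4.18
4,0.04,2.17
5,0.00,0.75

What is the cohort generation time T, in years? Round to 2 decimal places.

lx·mx: 0, 2.502, 0.8534, 0.627, 0.0868, 0 → R0 = 4.0692
x·lx·mx: 0, 2.502, 1.7068, 1.881, 0.3472, 0 → Σ = 6.437
T = 6.437 / 4.0692 = 1.581883… → 1.58

1.58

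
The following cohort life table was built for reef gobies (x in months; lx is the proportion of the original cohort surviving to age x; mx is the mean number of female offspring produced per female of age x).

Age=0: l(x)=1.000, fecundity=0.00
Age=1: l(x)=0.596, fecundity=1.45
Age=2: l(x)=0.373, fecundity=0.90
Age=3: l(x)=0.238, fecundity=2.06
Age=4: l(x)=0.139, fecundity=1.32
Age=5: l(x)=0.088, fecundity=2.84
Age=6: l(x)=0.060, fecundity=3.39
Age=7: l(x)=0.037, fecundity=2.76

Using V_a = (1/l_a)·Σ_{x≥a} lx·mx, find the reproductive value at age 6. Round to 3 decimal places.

lx·mx for x ≥ 6: 0.2034, 0.10212 → sum = 0.30552
V_6 = 0.30552 / l_6 = 0.30552 / 0.06 = 5.092 → 5.092

5.092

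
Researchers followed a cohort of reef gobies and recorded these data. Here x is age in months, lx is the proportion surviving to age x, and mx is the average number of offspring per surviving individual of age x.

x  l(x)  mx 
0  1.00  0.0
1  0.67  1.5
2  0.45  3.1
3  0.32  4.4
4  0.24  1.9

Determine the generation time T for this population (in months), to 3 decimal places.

lx·mx: 0, 1.005, 1.395, 1.408, 0.456 → R0 = 4.264
x·lx·mx: 0, 1.005, 2.79, 4.224, 1.824 → Σ = 9.843
T = 9.843 / 4.264 = 2.308396… → 2.308

2.308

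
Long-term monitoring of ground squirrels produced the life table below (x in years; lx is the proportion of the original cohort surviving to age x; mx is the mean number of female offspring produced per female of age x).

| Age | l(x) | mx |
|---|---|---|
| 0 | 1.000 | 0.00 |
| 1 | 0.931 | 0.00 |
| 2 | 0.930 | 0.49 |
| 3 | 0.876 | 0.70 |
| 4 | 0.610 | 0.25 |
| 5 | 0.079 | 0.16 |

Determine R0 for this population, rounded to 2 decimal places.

lx·mx by age: 0, 0, 0.4557, 0.6132, 0.1525, 0.01264
R0 = Σ lx·mx = 1.23404 → 1.23

1.23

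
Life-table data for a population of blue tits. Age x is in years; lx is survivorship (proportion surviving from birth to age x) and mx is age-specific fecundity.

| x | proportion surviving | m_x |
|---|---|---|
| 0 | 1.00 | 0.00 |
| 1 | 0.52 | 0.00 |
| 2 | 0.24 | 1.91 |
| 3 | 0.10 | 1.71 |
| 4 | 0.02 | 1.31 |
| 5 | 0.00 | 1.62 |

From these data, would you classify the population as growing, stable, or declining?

R0 = Σ lx·mx = 0 + 0 + 0.4584 + 0.171 + 0.0262 + 0 = 0.6556
R0 < 1, so the population is declining.

declining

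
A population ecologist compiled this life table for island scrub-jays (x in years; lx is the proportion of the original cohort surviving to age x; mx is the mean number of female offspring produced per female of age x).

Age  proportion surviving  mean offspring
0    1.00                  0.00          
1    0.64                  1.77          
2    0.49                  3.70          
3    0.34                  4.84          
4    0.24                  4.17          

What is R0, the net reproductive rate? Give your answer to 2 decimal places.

5.59

lx·mx by age: 0, 1.1328, 1.813, 1.6456, 1.0008
R0 = Σ lx·mx = 5.5922 → 5.59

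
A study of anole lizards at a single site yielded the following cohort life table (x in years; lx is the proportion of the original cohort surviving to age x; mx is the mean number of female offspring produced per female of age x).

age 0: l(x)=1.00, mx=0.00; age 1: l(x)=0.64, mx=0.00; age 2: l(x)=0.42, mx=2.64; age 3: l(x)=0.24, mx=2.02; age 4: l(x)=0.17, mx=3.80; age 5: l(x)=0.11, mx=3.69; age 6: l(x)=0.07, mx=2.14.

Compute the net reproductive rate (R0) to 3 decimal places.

lx·mx by age: 0, 0, 1.1088, 0.4848, 0.646, 0.4059, 0.1498
R0 = Σ lx·mx = 2.7953 → 2.795

2.795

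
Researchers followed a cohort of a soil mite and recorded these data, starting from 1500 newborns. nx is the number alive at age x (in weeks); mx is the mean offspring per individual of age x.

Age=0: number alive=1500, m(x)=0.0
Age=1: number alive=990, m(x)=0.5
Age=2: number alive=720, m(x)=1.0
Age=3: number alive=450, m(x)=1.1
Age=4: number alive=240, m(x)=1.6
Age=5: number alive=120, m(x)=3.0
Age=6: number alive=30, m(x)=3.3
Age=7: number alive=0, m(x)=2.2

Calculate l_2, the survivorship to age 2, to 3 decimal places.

0.480

l_2 = n_2/n_0 = 720/1500 = 0.48 → 0.480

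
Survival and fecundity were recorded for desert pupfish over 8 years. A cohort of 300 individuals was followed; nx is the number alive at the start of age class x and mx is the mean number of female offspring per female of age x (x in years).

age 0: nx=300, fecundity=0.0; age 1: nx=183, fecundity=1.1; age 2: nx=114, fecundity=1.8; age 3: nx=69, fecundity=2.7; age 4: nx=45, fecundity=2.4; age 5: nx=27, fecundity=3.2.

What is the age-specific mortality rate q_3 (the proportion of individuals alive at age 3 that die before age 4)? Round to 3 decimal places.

lx = nx/n0 = nx/300: 1, 0.61, 0.38, 0.23, 0.15, 0.09
q_3 = (l_3 − l_4) / l_3 = (0.23 − 0.15) / 0.23
     = 0.08 / 0.23 = 0.347826… → 0.348

0.348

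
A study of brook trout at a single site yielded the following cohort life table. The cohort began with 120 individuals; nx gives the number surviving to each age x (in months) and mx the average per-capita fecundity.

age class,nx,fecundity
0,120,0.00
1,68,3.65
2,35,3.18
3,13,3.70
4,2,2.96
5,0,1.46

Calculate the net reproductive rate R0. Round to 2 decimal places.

3.45

lx = nx/n0 = nx/120: 1, 0.56667…, 0.29167…, 0.10833…, 0.01667…, 0
lx·mx by age: 0, 2.068333…, 0.9275…, 0.400833…, 0.049333…, 0
R0 = Σ lx·mx = 3.446… → 3.45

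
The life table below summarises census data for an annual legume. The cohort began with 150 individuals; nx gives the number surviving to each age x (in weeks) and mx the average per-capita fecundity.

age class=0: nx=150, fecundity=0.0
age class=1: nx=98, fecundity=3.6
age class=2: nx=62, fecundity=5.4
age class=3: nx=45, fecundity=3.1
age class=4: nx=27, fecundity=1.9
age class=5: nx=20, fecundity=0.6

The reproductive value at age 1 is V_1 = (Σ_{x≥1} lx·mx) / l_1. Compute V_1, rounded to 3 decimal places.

9.086

lx = nx/n0 = nx/150: 1, 0.65333…, 0.41333…, 0.3, 0.18, 0.13333…
lx·mx for x ≥ 1: 2.352…, 2.232…, 0.93, 0.342, 0.08… → sum = 5.936…
V_1 = 5.936… / l_1 = 5.936… / 0.653333… = 9.085714… → 9.086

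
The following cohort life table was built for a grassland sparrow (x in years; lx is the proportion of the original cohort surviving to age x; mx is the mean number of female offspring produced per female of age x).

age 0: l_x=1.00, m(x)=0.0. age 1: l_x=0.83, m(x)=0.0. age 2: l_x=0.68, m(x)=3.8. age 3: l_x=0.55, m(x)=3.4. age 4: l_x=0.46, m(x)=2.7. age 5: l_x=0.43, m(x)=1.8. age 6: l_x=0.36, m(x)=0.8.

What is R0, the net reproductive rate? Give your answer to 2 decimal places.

lx·mx by age: 0, 0, 2.584, 1.87, 1.242, 0.774, 0.288
R0 = Σ lx·mx = 6.758 → 6.76

6.76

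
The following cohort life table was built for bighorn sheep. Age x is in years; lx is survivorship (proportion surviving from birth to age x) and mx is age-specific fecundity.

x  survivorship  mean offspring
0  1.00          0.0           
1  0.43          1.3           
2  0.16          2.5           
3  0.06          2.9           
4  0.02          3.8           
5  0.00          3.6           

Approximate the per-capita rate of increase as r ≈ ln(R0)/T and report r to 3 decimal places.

0.105

R0 = Σ lx·mx = 0 + 0.559 + 0.4 + 0.174 + 0.076 + 0 = 1.209
Σ x·lx·mx = 2.185; T = 2.185/1.209 = 1.80728…
r ≈ ln(R0)/T = ln(1.209)/1.80728… = 0.10502… → 0.105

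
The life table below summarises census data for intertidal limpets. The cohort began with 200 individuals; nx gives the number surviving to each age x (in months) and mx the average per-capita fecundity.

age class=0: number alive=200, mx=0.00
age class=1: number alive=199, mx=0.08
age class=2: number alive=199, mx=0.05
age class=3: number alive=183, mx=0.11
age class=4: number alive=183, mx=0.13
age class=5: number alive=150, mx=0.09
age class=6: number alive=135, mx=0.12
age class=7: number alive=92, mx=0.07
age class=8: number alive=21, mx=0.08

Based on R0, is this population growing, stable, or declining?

lx = nx/n0 = nx/200: 1, 0.995, 0.995, 0.915, 0.915, 0.75, 0.675, 0.46, 0.105
R0 = Σ lx·mx = 0 + 0.0796 + 0.04975 + 0.10065 + 0.11895 + 0.0675 + 0.081 + 0.0322 + 0.0084 = 0.53805
R0 < 1, so the population is declining.

declining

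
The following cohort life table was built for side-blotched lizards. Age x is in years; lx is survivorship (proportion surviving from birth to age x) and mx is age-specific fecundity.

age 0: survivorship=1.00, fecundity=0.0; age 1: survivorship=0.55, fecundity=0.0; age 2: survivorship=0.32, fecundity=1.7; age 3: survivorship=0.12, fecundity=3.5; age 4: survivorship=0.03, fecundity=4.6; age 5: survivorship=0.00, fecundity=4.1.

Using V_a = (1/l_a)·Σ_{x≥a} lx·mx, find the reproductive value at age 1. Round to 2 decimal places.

lx·mx for x ≥ 1: 0, 0.544, 0.42, 0.138, 0 → sum = 1.102
V_1 = 1.102 / l_1 = 1.102 / 0.55 = 2.003636… → 2.00

2.00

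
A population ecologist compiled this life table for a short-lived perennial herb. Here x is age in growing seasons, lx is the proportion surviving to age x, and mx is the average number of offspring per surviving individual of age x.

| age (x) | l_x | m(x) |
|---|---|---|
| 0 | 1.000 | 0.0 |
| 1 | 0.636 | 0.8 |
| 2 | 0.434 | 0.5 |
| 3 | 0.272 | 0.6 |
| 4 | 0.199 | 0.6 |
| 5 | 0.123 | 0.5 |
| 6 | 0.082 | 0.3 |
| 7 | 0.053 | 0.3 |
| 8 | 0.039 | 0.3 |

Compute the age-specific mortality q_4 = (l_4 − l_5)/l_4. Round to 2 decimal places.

0.38

q_4 = (l_4 − l_5) / l_4 = (0.199 − 0.123) / 0.199
     = 0.076 / 0.199 = 0.38191… → 0.38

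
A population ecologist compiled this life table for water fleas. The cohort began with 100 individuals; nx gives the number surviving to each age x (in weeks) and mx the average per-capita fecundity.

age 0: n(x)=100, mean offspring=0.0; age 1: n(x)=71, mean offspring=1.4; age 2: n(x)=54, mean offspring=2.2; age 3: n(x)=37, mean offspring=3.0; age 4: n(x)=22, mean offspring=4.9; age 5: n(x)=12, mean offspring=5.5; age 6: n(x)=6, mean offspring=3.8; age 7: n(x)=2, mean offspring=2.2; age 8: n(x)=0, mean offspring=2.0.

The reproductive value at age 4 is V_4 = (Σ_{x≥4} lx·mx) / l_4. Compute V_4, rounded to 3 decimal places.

9.136

lx = nx/n0 = nx/100: 1, 0.71, 0.54, 0.37, 0.22, 0.12, 0.06, 0.02, 0
lx·mx for x ≥ 4: 1.078, 0.66, 0.228, 0.044, 0 → sum = 2.01
V_4 = 2.01 / l_4 = 2.01 / 0.22 = 9.136364… → 9.136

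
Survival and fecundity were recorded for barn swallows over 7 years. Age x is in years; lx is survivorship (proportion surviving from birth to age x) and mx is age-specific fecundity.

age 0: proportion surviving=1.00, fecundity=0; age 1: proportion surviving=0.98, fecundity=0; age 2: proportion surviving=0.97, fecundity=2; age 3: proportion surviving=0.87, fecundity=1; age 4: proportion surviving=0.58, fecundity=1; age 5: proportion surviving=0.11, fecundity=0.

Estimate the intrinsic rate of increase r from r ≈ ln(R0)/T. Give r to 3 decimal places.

0.470

R0 = Σ lx·mx = 0 + 0 + 1.94 + 0.87 + 0.58 + 0 = 3.39
Σ x·lx·mx = 8.81; T = 8.81/3.39 = 2.59882…
r ≈ ln(R0)/T = ln(3.39)/2.59882… = 0.46976… → 0.470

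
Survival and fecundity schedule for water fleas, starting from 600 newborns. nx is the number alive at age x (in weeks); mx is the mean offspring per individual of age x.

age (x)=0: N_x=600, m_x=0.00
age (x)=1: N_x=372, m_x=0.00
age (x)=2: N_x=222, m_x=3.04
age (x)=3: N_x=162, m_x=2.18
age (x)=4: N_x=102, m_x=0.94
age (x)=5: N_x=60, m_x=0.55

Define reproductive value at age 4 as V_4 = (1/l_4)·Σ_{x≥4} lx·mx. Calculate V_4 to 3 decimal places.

1.264

lx = nx/n0 = nx/600: 1, 0.62, 0.37, 0.27, 0.17, 0.1
lx·mx for x ≥ 4: 0.1598, 0.055 → sum = 0.2148
V_4 = 0.2148 / l_4 = 0.2148 / 0.17 = 1.263529… → 1.264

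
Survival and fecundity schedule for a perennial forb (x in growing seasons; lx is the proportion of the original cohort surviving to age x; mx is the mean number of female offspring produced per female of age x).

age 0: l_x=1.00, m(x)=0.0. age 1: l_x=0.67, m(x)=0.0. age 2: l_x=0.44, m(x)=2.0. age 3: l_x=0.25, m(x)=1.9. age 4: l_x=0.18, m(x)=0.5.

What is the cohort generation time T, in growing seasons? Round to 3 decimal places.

2.453

lx·mx: 0, 0, 0.88, 0.475, 0.09 → R0 = 1.445
x·lx·mx: 0, 0, 1.76, 1.425, 0.36 → Σ = 3.545
T = 3.545 / 1.445 = 2.453287… → 2.453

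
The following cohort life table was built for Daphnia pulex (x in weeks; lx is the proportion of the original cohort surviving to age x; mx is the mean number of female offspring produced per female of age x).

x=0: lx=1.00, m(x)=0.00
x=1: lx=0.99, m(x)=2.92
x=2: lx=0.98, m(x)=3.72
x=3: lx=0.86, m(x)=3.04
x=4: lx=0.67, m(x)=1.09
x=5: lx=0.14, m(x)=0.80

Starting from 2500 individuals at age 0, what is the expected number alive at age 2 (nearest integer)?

2450

Expected survivors = N0 · l_2 = 2500 × 0.98 = 2450 → 2450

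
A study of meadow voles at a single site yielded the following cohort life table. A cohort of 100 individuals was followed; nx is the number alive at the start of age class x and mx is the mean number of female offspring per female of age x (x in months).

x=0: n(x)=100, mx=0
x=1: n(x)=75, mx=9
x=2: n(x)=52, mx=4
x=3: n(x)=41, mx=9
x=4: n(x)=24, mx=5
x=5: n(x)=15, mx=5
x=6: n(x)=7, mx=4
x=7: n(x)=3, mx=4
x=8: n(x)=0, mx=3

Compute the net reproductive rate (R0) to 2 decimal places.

14.87

lx = nx/n0 = nx/100: 1, 0.75, 0.52, 0.41, 0.24, 0.15, 0.07, 0.03, 0
lx·mx by age: 0, 6.75, 2.08, 3.69, 1.2, 0.75, 0.28, 0.12, 0
R0 = Σ lx·mx = 14.87 → 14.87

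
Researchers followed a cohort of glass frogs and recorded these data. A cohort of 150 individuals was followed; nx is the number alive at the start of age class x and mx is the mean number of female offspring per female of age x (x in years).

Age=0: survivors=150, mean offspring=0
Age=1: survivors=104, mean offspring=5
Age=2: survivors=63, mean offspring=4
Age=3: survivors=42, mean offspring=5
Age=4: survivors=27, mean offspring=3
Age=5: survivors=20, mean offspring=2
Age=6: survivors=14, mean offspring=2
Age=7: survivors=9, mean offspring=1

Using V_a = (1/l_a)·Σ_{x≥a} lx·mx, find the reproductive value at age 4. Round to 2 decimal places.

5.85

lx = nx/n0 = nx/150: 1, 0.69333…, 0.42, 0.28, 0.18, 0.13333…, 0.09333…, 0.06
lx·mx for x ≥ 4: 0.54, 0.266667…, 0.186667…, 0.06 → sum = 1.053333…
V_4 = 1.053333… / l_4 = 1.053333… / 0.18 = 5.851852… → 5.85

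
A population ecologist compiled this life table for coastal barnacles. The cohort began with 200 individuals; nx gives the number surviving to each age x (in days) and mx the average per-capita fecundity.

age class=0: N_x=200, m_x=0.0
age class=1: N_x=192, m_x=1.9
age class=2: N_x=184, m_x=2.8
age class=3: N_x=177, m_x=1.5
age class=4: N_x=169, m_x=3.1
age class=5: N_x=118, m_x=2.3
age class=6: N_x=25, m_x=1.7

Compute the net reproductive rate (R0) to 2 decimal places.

9.92

lx = nx/n0 = nx/200: 1, 0.96, 0.92, 0.885, 0.845, 0.59, 0.125
lx·mx by age: 0, 1.824, 2.576, 1.3275, 2.6195, 1.357, 0.2125
R0 = Σ lx·mx = 9.9165 → 9.92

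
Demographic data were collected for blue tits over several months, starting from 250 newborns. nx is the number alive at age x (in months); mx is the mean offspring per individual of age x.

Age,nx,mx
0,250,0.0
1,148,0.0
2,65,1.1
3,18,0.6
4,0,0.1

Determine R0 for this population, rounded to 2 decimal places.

0.33

lx = nx/n0 = nx/250: 1, 0.592, 0.26, 0.072, 0
lx·mx by age: 0, 0, 0.286, 0.0432, 0
R0 = Σ lx·mx = 0.3292 → 0.33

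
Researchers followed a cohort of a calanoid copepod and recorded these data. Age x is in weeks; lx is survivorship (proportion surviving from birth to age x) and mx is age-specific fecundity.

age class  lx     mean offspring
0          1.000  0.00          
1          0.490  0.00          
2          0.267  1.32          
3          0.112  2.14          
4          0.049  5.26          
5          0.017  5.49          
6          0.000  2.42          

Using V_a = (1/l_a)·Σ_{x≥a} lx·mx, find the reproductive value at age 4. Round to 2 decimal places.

7.16

lx·mx for x ≥ 4: 0.25774, 0.09333, 0 → sum = 0.35107
V_4 = 0.35107 / l_4 = 0.35107 / 0.049 = 7.164694… → 7.16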